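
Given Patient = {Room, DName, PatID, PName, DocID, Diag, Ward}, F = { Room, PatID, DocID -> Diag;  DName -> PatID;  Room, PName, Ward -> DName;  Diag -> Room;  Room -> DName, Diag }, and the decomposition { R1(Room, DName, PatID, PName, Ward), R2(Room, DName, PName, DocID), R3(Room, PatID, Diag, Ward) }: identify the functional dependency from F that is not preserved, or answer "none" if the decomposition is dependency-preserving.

none

Room, PatID, DocID → Diag: restricted closure across fragments reaches Diag.
DName → PatID lies within R1.
Room, PName, Ward → DName lies within R1.
Diag → Room lies within R3.
Room → DName, Diag: restricted closure across fragments reaches DName, Diag.
Every dependency is enforceable on the fragments, so the decomposition is dependency-preserving.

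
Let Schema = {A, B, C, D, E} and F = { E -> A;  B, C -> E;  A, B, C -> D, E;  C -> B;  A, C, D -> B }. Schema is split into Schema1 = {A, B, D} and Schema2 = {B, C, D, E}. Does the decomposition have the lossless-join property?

Common attributes: Schema1 ∩ Schema2 = {B, D}.
No dependency enlarges {B, D}, so (B, D)⁺ = {B, D}.
The closure contains neither all of Schema1 = {A, B, D} nor all of Schema2 = {B, C, D, E}, so the common attributes are not a superkey of either fragment. The join is lossy.

No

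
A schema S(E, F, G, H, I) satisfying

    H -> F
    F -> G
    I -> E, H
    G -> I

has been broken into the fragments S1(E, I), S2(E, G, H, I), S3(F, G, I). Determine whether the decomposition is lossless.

Yes

Chase test. Columns are E, F, G, H, I; row i has aⱼ where attribute j ∈ Si, else bᵢⱼ.
Initial tableau (one row per fragment):
  row 1: a1 b12 b13 b14 a5
  row 2: a1 b22 a3 a4 a5
  row 3: b31 a2 a3 b34 a5
Rows 1 and 2 agree on I; apply I→E, H and equate their E, H entries.
Rows 1 and 3 agree on I; apply I→E, H and equate their E, H entries.
Rows 1 and 2 agree on H; apply H→F and equate their F entries.
Rows 1 and 3 agree on H; apply H→F and equate their F entries.
Rows 1 and 2 agree on F; apply F→G and equate their G entries.
Row 1 is now all distinguished symbols — the join is lossless.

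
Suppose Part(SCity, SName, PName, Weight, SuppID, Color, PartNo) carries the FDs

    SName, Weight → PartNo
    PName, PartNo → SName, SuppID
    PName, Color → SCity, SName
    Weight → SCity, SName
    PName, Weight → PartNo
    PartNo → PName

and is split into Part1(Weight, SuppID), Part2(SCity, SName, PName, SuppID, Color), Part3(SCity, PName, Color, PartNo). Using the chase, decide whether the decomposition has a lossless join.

Chase test. Columns are SCity, SName, PName, Weight, SuppID, Color, PartNo; row i has aⱼ where attribute j ∈ Parti, else bᵢⱼ.
Initial tableau (one row per fragment):
  row 1: b11 b12 b13 a4 a5 b16 b17
  row 2: a1 a2 a3 b24 a5 a6 b27
  row 3: a1 b32 a3 b34 b35 a6 a7
Rows 2 and 3 agree on PName, Color; apply PName, Color→SCity, SName and equate their SCity, SName entries.
No row becomes fully distinguished — the join is lossy.

No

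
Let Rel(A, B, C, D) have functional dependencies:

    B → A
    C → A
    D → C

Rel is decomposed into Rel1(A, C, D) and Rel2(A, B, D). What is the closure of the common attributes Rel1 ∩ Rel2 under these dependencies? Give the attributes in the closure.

A, C, D

Rel1 ∩ Rel2 = {A, D}.
D → C applies, adding C
Closure: {A, C, D}.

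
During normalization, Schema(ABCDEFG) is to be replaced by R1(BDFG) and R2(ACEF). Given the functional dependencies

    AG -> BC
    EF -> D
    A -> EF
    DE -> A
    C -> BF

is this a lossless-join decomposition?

Common attributes: R1 ∩ R2 = {F}.
No dependency enlarges {F}, so (F)⁺ = {F}.
The closure contains neither all of R1 = {BDFG} nor all of R2 = {ACEF}, so the common attributes are not a superkey of either fragment. The join is lossy.

No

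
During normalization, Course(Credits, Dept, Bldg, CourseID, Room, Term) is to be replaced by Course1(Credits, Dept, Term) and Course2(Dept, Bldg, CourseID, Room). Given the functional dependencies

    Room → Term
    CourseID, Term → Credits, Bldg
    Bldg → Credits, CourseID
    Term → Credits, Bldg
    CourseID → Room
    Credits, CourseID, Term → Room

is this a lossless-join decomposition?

No

Common attributes: Course1 ∩ Course2 = {Dept}.
No dependency enlarges {Dept}, so (Dept)⁺ = {Dept}.
The closure contains neither all of Course1 = {Credits, Dept, Term} nor all of Course2 = {Dept, Bldg, CourseID, Room}, so the common attributes are not a superkey of either fragment. The join is lossy.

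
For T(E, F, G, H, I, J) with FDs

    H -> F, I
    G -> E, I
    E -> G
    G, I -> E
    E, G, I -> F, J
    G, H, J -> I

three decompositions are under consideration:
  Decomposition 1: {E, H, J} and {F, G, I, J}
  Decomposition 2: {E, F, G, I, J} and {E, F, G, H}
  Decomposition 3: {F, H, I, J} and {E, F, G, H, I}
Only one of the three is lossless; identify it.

Decomposition 1: common = {J}, closure = {J} → lossy.
Decomposition 2: common = {E, F, G}, closure = {E, F, G, I, J} → lossless.
Decomposition 3: common = {F, H, I}, closure = {F, H, I} → lossy.

Decomposition 2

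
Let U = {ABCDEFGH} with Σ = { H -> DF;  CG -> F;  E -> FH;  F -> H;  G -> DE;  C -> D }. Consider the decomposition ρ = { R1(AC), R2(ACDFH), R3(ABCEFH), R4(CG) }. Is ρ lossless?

No

Chase test. Columns are ABCDEFGH; row i has aⱼ where attribute j ∈ Ri, else bᵢⱼ.
Initial tableau (one row per fragment):
  row 1: a1 b12 a3 b14 b15 b16 b17 b18
  row 2: a1 b22 a3 a4 b25 a6 b27 a8
  row 3: a1 a2 a3 b34 a5 a6 b37 a8
  row 4: b41 b42 a3 b44 b45 b46 a7 b48
Rows 2 and 3 agree on H; apply H→DF and equate their DF entries.
Rows 1 and 2 agree on C; apply C→D and equate their D entries.
Rows 1 and 4 agree on C; apply C→D and equate their D entries.
No row becomes fully distinguished — the join is lossy.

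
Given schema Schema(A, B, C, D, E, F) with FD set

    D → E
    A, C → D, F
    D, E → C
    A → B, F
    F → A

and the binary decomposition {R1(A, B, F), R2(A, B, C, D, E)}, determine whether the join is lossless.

Yes

Common attributes: R1 ∩ R2 = {A, B}.
Closure of {A, B}: A → B, F applies, adding F. So (A, B)⁺ = {A, B, F}.
This closure contains every attribute of R1, so R1 ∩ R2 → R1. The join is lossless.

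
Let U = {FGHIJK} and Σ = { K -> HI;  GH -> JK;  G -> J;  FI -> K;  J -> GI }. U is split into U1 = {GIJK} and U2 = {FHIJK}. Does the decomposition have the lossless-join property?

Yes

Common attributes: U1 ∩ U2 = {IJK}.
Closure of {IJK}: K → HI applies, adding H; J → GI applies, adding G. So (IJK)⁺ = {GHIJK}.
This closure contains every attribute of U1, so U1 ∩ U2 → U1. The join is lossless.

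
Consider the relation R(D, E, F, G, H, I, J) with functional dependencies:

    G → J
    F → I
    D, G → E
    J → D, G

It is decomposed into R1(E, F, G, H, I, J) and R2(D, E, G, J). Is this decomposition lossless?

Common attributes: R1 ∩ R2 = {E, G, J}.
Closure of {E, G, J}: J → D, G applies, adding D. So (E, G, J)⁺ = {D, E, G, J}.
This closure contains every attribute of R2, so R1 ∩ R2 → R2. The join is lossless.

Yes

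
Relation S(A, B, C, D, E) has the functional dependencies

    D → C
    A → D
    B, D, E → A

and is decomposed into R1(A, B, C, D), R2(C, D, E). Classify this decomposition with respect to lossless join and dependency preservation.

Lossless test: (C, D)⁺ = {C, D}, which is a superkey of neither fragment — lossy.
Dependency preservation: the restricted closure of {B, D, E} across the fragments never reaches {A}, so B, D, E → A cannot be enforced without a join — not preserved.

lossy and not dependency-preserving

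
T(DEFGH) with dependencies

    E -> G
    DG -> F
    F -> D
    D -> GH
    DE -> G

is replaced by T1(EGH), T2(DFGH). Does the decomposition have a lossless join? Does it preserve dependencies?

Lossless test: (GH)⁺ = {GH}, which is a superkey of neither fragment — lossy.
Dependency preservation: DE → G is not contained in any single fragment, but the restricted closure of its left-hand side across the fragments still reaches the right-hand side; the remaining FDs each lie inside some fragment. All dependencies are preserved.

lossy but dependency-preserving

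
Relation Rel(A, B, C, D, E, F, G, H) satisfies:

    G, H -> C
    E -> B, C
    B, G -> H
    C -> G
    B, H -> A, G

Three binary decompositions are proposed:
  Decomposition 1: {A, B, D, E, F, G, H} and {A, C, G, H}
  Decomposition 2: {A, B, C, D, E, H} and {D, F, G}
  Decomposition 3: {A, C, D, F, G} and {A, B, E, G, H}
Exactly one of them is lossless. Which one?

Decomposition 1

Decomposition 1: common = {A, G, H}, closure = {A, C, G, H} → lossless.
Decomposition 2: common = {D}, closure = {D} → lossy.
Decomposition 3: common = {A, G}, closure = {A, G} → lossy.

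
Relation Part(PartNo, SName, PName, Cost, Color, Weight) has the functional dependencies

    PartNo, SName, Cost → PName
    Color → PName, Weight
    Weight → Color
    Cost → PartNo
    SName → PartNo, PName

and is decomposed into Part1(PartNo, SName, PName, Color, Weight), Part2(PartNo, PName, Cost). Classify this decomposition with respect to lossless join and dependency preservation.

lossy but dependency-preserving

Lossless test: (PartNo, PName)⁺ = {PartNo, PName}, which is a superkey of neither fragment — lossy.
Dependency preservation: PartNo, SName, Cost → PName is not contained in any single fragment, but the restricted closure of its left-hand side across the fragments still reaches the right-hand side; the remaining FDs each lie inside some fragment. All dependencies are preserved.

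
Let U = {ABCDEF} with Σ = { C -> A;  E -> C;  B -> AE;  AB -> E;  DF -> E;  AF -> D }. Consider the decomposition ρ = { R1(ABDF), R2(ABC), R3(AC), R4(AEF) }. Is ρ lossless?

Yes

Chase test. Columns are ABCDEF; row i has aⱼ where attribute j ∈ Ri, else bᵢⱼ.
Initial tableau (one row per fragment):
  row 1: a1 a2 b13 a4 b15 a6
  row 2: a1 a2 a3 b24 b25 b26
  row 3: a1 b32 a3 b34 b35 b36
  row 4: a1 b42 b43 b44 a5 a6
Rows 1 and 2 agree on B; apply B→AE and equate their AE entries.
Rows 1 and 4 agree on AF; apply AF→D and equate their D entries.
Rows 1 and 2 agree on E; apply E→C and equate their C entries.
Rows 1 and 4 agree on DF; apply DF→E and equate their E entries.
Rows 1 and 4 agree on E; apply E→C and equate their C entries.
Row 1 is now all distinguished symbols — the join is lossless.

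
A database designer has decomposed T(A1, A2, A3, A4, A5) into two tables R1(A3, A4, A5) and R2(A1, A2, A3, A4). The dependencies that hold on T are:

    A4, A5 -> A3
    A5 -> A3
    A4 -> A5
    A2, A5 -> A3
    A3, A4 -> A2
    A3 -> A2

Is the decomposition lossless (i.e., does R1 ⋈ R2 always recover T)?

Common attributes: R1 ∩ R2 = {A3, A4}.
Closure of {A3, A4}: A4 → A5 applies, adding A5; A3, A4 → A2 applies, adding A2. So (A3, A4)⁺ = {A2, A3, A4, A5}.
This closure contains every attribute of R1, so R1 ∩ R2 → R1. The join is lossless.

Yes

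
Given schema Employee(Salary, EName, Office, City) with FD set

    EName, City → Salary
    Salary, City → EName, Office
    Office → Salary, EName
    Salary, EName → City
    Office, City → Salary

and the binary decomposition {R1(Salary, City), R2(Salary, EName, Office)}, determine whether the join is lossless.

Common attributes: R1 ∩ R2 = {Salary}.
No dependency enlarges {Salary}, so (Salary)⁺ = {Salary}.
The closure contains neither all of R1 = {Salary, City} nor all of R2 = {Salary, EName, Office}, so the common attributes are not a superkey of either fragment. The join is lossy.

No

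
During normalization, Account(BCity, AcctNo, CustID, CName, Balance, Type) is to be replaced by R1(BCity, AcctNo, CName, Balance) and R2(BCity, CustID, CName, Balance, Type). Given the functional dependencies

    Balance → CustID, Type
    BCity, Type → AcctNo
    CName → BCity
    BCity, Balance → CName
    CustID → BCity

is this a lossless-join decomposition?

Common attributes: R1 ∩ R2 = {BCity, CName, Balance}.
Closure of {BCity, CName, Balance}: Balance → CustID, Type applies, adding CustID, Type; BCity, Type → AcctNo applies, adding AcctNo. So (BCity, CName, Balance)⁺ = {BCity, AcctNo, CustID, CName, Balance, Type}.
This closure contains every attribute of R1, so R1 ∩ R2 → R1. The join is lossless.

Yes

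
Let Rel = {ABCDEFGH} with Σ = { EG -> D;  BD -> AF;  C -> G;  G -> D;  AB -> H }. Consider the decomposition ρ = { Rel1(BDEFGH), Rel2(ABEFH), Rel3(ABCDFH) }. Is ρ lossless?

No

Chase test. Columns are ABCDEFGH; row i has aⱼ where attribute j ∈ Reli, else bᵢⱼ.
Initial tableau (one row per fragment):
  row 1: b11 a2 b13 a4 a5 a6 a7 a8
  row 2: a1 a2 b23 b24 a5 a6 b27 a8
  row 3: a1 a2 a3 a4 b35 a6 b37 a8
Rows 1 and 3 agree on BD; apply BD→AF and equate their AF entries.
No row becomes fully distinguished — the join is lossy.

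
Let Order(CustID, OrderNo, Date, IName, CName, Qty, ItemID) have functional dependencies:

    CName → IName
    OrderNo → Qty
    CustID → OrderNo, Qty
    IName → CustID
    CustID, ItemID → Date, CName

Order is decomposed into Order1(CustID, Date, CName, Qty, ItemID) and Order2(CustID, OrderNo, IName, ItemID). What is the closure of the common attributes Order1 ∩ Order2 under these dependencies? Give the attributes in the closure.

CustID, OrderNo, Date, IName, CName, Qty, ItemID

Order1 ∩ Order2 = {CustID, ItemID}.
CustID → OrderNo, Qty applies, adding OrderNo, Qty
CustID, ItemID → Date, CName applies, adding Date, CName
CName → IName applies, adding IName
Closure: {CustID, OrderNo, Date, IName, CName, Qty, ItemID}.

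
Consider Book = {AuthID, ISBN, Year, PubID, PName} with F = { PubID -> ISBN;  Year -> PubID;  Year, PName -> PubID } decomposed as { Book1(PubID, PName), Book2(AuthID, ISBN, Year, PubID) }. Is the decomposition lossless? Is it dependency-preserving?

Lossless test: (PubID)⁺ = {ISBN, PubID}, which is a superkey of neither fragment — lossy.
Dependency preservation: Year, PName → PubID is not contained in any single fragment, but the restricted closure of its left-hand side across the fragments still reaches the right-hand side; the remaining FDs each lie inside some fragment. All dependencies are preserved.

lossy but dependency-preserving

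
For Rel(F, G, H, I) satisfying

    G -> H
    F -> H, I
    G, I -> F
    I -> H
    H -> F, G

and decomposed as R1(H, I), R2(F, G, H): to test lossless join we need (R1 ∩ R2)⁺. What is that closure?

F, G, H, I

R1 ∩ R2 = {H}.
H → F, G applies, adding F, G
F → H, I applies, adding I
Closure: {F, G, H, I}.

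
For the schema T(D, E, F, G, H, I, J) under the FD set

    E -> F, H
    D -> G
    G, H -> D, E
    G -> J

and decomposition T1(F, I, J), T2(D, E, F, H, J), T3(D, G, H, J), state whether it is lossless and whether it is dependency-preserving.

lossy but dependency-preserving

Lossless test (chase): Rows 2 and 3 agree on D; apply D→G and equate their G entries. Rows 2 and 3 agree on G, H; apply G, H→D, E and equate their D, E entries. Rows 2 and 3 agree on E; apply E→F, H and equate their F, H entries. No row becomes fully distinguished — the join is lossy.
Dependency preservation: G, H → D, E is not contained in any single fragment, but the restricted closure of its left-hand side across the fragments still reaches the right-hand side; the remaining FDs each lie inside some fragment. All dependencies are preserved.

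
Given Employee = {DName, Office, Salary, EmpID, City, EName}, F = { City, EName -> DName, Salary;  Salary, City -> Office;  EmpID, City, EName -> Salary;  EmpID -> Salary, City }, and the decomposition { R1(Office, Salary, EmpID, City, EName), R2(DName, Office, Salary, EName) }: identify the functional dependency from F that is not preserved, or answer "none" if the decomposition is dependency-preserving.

City, EName -> DName, Salary

Check City, EName → DName, Salary: no single fragment contains all of {DName, Salary, City, EName}, and the restricted closure of {City, EName} across the fragments never reaches {DName, Salary}.
Salary, City → Office is preserved.
EmpID, City, EName → Salary is preserved.
EmpID → Salary, City is preserved.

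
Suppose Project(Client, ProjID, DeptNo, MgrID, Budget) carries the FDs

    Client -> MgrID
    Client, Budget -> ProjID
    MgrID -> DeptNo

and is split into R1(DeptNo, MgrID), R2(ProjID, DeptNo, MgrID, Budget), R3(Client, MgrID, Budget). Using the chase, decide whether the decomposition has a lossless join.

No

Chase test. Columns are Client, ProjID, DeptNo, MgrID, Budget; row i has aⱼ where attribute j ∈ Ri, else bᵢⱼ.
Initial tableau (one row per fragment):
  row 1: b11 b12 a3 a4 b15
  row 2: b21 a2 a3 a4 a5
  row 3: a1 b32 b33 a4 a5
Rows 1 and 3 agree on MgrID; apply MgrID→DeptNo and equate their DeptNo entries.
No row becomes fully distinguished — the join is lossy.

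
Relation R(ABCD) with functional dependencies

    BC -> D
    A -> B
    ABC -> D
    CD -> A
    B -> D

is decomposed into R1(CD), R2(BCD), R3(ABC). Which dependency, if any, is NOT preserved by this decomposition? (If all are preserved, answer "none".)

BC → D lies within R2.
A → B lies within R3.
ABC → D: restricted closure across fragments reaches D.
CD → A: restricted closure across fragments reaches A.
B → D lies within R2.
Every dependency is enforceable on the fragments, so the decomposition is dependency-preserving.

none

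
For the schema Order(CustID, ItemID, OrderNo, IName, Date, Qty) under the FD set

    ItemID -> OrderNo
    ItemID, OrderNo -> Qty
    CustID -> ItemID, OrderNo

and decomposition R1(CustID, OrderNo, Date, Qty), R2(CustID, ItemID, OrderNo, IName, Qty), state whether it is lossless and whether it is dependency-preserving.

lossy but dependency-preserving

Lossless test: (CustID, OrderNo, Qty)⁺ = {CustID, ItemID, OrderNo, Qty}, which is a superkey of neither fragment — lossy.
Dependency preservation: every FD's attributes lie within a single fragment, so each can be enforced locally — preserved.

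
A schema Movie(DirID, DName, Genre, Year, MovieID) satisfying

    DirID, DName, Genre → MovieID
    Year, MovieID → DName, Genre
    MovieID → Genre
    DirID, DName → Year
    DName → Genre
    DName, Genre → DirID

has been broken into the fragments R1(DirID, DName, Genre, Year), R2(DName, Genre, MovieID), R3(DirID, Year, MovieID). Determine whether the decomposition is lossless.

Chase test. Columns are DirID, DName, Genre, Year, MovieID; row i has aⱼ where attribute j ∈ Ri, else bᵢⱼ.
Initial tableau (one row per fragment):
  row 1: a1 a2 a3 a4 b15
  row 2: b21 a2 a3 b24 a5
  row 3: a1 b32 b33 a4 a5
Rows 2 and 3 agree on MovieID; apply MovieID→Genre and equate their Genre entries.
Rows 1 and 2 agree on DName, Genre; apply DName, Genre→DirID and equate their DirID entries.
Rows 1 and 2 agree on DirID, DName, Genre; apply DirID, DName, Genre→MovieID and equate their MovieID entries.
Rows 1 and 3 agree on Year, MovieID; apply Year, MovieID→DName, Genre and equate their DName, Genre entries.
Rows 1 and 2 agree on DirID, DName; apply DirID, DName→Year and equate their Year entries.
Row 1 is now all distinguished symbols — the join is lossless.

Yes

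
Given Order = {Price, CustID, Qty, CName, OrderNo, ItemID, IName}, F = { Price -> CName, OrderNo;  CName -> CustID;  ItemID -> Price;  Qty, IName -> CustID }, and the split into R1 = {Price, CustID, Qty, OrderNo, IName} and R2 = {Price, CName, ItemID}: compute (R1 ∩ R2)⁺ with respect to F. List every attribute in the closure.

R1 ∩ R2 = {Price}.
Price → CName, OrderNo applies, adding CName, OrderNo
CName → CustID applies, adding CustID
Closure: {Price, CustID, CName, OrderNo}.

Price, CustID, CName, OrderNo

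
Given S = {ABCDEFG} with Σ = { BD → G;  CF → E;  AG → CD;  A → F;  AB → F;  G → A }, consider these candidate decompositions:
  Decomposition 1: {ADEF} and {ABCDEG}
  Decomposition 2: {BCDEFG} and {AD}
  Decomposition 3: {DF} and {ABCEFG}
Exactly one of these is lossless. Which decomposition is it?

Decomposition 1

Decomposition 1: common = {ADE}, closure = {ADEF} → lossless.
Decomposition 2: common = {D}, closure = {D} → lossy.
Decomposition 3: common = {F}, closure = {F} → lossy.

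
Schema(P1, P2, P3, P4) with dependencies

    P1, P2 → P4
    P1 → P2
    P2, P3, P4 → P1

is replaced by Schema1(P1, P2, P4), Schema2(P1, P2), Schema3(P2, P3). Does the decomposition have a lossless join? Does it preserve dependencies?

lossy and not dependency-preserving

Lossless test (chase): Rows 1 and 2 agree on P1, P2; apply P1, P2→P4 and equate their P4 entries. No row becomes fully distinguished — the join is lossy.
Dependency preservation: the restricted closure of {P2, P3, P4} across the fragments never reaches {P1}, so P2, P3, P4 → P1 cannot be enforced without a join — not preserved.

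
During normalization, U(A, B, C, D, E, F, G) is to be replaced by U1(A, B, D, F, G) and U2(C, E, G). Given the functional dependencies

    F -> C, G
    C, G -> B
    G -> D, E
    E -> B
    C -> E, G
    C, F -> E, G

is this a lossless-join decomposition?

Common attributes: U1 ∩ U2 = {G}.
Closure of {G}: G → D, E applies, adding D, E; E → B applies, adding B. So (G)⁺ = {B, D, E, G}.
The closure contains neither all of U1 = {A, B, D, F, G} nor all of U2 = {C, E, G}, so the common attributes are not a superkey of either fragment. The join is lossy.

No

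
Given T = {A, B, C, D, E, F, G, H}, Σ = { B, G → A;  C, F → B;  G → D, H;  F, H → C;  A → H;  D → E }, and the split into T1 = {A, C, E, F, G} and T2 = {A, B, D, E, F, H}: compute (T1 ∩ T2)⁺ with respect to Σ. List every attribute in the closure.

A, B, C, E, F, H

T1 ∩ T2 = {A, E, F}.
A → H applies, adding H
F, H → C applies, adding C
C, F → B applies, adding B
Closure: {A, B, C, E, F, H}.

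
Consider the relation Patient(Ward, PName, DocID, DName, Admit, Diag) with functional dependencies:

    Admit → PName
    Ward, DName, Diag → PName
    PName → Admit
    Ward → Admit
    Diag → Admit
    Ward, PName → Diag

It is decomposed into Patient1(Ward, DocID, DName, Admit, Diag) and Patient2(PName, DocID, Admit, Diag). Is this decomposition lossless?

Yes

Common attributes: Patient1 ∩ Patient2 = {DocID, Admit, Diag}.
Closure of {DocID, Admit, Diag}: Admit → PName applies, adding PName. So (DocID, Admit, Diag)⁺ = {PName, DocID, Admit, Diag}.
This closure contains every attribute of Patient2, so Patient1 ∩ Patient2 → Patient2. The join is lossless.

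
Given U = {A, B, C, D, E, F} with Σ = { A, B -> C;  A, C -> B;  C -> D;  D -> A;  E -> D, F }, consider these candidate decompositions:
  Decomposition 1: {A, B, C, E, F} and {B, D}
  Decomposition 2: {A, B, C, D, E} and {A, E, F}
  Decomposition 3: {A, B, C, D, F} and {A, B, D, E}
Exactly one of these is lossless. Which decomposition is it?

Decomposition 2

Decomposition 1: common = {B}, closure = {B} → lossy.
Decomposition 2: common = {A, E}, closure = {A, D, E, F} → lossless.
Decomposition 3: common = {A, B, D}, closure = {A, B, C, D} → lossy.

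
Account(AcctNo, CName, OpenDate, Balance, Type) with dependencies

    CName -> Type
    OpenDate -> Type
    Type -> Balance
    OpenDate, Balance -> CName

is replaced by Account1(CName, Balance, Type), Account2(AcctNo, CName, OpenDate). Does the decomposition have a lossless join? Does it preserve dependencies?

Lossless test: (CName)⁺ = {CName, Balance, Type}, which contains all of one fragment — lossless.
Dependency preservation: OpenDate → Type; OpenDate, Balance → CName are not contained in any single fragment, but the restricted closure of each left-hand side across the fragments still reaches the right-hand side; the remaining FDs each lie inside some fragment. All dependencies are preserved.

lossless and dependency-preserving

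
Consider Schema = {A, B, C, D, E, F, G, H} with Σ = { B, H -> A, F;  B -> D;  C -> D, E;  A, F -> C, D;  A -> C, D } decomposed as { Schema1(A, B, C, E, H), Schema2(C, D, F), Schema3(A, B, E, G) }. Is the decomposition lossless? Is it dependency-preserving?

lossy and not dependency-preserving

Lossless test (chase): Rows 1 and 3 agree on B; apply B→D and equate their D entries. Rows 1 and 2 agree on C; apply C→D, E and equate their D, E entries. Rows 1 and 3 agree on A; apply A→C, D and equate their C, D entries. No row becomes fully distinguished — the join is lossy.
Dependency preservation: the restricted closure of {B, H} across the fragments never reaches {A, F}, so B, H → A, F cannot be enforced without a join — not preserved.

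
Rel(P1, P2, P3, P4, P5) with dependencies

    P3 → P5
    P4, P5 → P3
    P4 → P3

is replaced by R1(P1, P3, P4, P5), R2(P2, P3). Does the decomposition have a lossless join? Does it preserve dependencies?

Lossless test: (P3)⁺ = {P3, P5}, which is a superkey of neither fragment — lossy.
Dependency preservation: every FD's attributes lie within a single fragment, so each can be enforced locally — preserved.

lossy but dependency-preserving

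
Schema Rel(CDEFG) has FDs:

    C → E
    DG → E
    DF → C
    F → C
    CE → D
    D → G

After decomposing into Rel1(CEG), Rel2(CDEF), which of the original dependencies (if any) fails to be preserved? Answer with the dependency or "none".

D → G

Check D → G: no single fragment contains all of {DG}, and the restricted closure of {D} across the fragments never reaches {G}.
C → E is preserved.
DG → E is preserved.
DF → C is preserved.
F → C is preserved.
CE → D is preserved.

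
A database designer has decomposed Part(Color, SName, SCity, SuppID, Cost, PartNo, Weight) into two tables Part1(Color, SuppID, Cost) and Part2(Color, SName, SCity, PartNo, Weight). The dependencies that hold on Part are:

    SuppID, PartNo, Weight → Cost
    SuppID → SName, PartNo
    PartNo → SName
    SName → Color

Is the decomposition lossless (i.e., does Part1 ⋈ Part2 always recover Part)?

Common attributes: Part1 ∩ Part2 = {Color}.
No dependency enlarges {Color}, so (Color)⁺ = {Color}.
The closure contains neither all of Part1 = {Color, SuppID, Cost} nor all of Part2 = {Color, SName, SCity, PartNo, Weight}, so the common attributes are not a superkey of either fragment. The join is lossy.

No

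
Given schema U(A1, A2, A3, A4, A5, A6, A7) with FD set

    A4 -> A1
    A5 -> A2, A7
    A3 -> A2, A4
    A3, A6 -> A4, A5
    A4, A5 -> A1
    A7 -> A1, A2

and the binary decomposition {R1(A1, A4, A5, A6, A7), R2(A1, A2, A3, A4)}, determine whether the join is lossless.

No

Common attributes: R1 ∩ R2 = {A1, A4}.
No dependency enlarges {A1, A4}, so (A1, A4)⁺ = {A1, A4}.
The closure contains neither all of R1 = {A1, A4, A5, A6, A7} nor all of R2 = {A1, A2, A3, A4}, so the common attributes are not a superkey of either fragment. The join is lossy.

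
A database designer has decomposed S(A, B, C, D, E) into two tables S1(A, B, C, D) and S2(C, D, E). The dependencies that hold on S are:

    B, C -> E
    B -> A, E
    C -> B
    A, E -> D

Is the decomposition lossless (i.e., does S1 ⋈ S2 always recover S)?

Common attributes: S1 ∩ S2 = {C, D}.
Closure of {C, D}: C → B applies, adding B; B, C → E applies, adding E; B → A, E applies, adding A. So (C, D)⁺ = {A, B, C, D, E}.
This closure contains every attribute of S1, so S1 ∩ S2 → S1. The join is lossless.

Yes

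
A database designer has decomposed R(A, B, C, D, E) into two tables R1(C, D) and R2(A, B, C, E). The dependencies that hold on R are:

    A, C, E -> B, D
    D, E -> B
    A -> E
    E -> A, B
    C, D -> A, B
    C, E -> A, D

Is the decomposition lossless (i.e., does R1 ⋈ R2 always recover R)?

No

Common attributes: R1 ∩ R2 = {C}.
No dependency enlarges {C}, so (C)⁺ = {C}.
The closure contains neither all of R1 = {C, D} nor all of R2 = {A, B, C, E}, so the common attributes are not a superkey of either fragment. The join is lossy.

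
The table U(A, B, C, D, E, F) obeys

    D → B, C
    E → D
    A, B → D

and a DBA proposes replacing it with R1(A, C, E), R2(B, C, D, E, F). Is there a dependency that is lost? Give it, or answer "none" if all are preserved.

A, B → D

Check A, B → D: no single fragment contains all of {A, B, D}, and the restricted closure of {A, B} across the fragments never reaches {D}.
D → B, C is preserved.
E → D is preserved.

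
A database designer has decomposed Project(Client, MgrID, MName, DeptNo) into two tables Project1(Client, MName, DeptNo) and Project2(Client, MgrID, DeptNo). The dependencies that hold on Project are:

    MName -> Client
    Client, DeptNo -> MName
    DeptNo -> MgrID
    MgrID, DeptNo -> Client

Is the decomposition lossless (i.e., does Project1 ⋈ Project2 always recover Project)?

Common attributes: Project1 ∩ Project2 = {Client, DeptNo}.
Closure of {Client, DeptNo}: Client, DeptNo → MName applies, adding MName; DeptNo → MgrID applies, adding MgrID. So (Client, DeptNo)⁺ = {Client, MgrID, MName, DeptNo}.
This closure contains every attribute of Project1, so Project1 ∩ Project2 → Project1. The join is lossless.

Yes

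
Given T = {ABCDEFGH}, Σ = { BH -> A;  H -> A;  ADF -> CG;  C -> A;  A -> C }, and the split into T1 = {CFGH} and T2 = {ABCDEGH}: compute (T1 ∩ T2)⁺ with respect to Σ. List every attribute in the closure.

T1 ∩ T2 = {CGH}.
H → A applies, adding A
Closure: {ACGH}.

ACGH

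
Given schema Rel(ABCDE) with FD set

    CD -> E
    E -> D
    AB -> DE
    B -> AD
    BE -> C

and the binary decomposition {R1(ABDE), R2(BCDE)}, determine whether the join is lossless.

Yes

Common attributes: R1 ∩ R2 = {BDE}.
Closure of {BDE}: B → AD applies, adding A; BE → C applies, adding C. So (BDE)⁺ = {ABCDE}.
This closure contains every attribute of R1, so R1 ∩ R2 → R1. The join is lossless.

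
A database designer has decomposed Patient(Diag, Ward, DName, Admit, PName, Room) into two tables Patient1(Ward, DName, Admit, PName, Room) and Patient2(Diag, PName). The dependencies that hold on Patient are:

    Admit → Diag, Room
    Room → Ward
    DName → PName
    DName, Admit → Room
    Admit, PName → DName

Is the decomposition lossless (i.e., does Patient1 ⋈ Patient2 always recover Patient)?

No

Common attributes: Patient1 ∩ Patient2 = {PName}.
No dependency enlarges {PName}, so (PName)⁺ = {PName}.
The closure contains neither all of Patient1 = {Ward, DName, Admit, PName, Room} nor all of Patient2 = {Diag, PName}, so the common attributes are not a superkey of either fragment. The join is lossy.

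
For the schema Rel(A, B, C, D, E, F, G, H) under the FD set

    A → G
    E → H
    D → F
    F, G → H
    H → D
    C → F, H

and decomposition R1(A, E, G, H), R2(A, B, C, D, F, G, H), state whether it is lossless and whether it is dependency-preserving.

Lossless test: (A, G, H)⁺ = {A, D, F, G, H}, which is a superkey of neither fragment — lossy.
Dependency preservation: every FD's attributes lie within a single fragment, so each can be enforced locally — preserved.

lossy but dependency-preserving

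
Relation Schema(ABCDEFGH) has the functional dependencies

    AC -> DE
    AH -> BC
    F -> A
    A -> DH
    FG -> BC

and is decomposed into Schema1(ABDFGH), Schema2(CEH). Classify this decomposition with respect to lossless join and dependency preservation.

lossy and not dependency-preserving

Lossless test: (H)⁺ = {H}, which is a superkey of neither fragment — lossy.
Dependency preservation: the restricted closure of {AC} across the fragments never reaches {DE}, so AC → DE cannot be enforced without a join — not preserved.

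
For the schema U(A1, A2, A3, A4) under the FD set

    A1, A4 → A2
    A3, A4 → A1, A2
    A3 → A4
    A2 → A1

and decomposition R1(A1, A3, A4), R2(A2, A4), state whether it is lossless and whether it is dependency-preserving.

lossy and not dependency-preserving

Lossless test: (A4)⁺ = {A4}, which is a superkey of neither fragment — lossy.
Dependency preservation: the restricted closure of {A1, A4} across the fragments never reaches {A2}, so A1, A4 → A2 cannot be enforced without a join — not preserved.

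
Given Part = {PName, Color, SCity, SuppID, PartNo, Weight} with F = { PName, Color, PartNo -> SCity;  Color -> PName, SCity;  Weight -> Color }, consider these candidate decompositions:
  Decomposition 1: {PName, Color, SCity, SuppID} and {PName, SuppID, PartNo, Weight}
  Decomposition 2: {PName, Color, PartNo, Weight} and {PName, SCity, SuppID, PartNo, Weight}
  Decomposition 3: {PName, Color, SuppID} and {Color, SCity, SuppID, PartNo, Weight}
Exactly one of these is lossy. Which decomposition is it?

Decomposition 1: common = {PName, SuppID}, closure = {PName, SuppID} → lossy.
Decomposition 2: common = {PName, PartNo, Weight}, closure = {PName, Color, SCity, PartNo, Weight} → lossless.
Decomposition 3: common = {Color, SuppID}, closure = {PName, Color, SCity, SuppID} → lossless.

Decomposition 1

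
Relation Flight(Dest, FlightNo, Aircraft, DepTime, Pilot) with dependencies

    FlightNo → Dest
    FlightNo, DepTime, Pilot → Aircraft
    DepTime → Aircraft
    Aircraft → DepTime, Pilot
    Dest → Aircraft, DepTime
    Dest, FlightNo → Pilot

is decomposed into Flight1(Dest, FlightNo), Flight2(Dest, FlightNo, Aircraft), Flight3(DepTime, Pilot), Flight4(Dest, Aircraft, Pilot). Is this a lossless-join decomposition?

No

Chase test. Columns are Dest, FlightNo, Aircraft, DepTime, Pilot; row i has aⱼ where attribute j ∈ Flighti, else bᵢⱼ.
Initial tableau (one row per fragment):
  row 1: a1 a2 b13 b14 b15
  row 2: a1 a2 a3 b24 b25
  row 3: b31 b32 b33 a4 a5
  row 4: a1 b42 a3 b44 a5
Rows 2 and 4 agree on Aircraft; apply Aircraft→DepTime, Pilot and equate their DepTime, Pilot entries.
Rows 1 and 2 agree on Dest; apply Dest→Aircraft, DepTime and equate their Aircraft, DepTime entries.
Rows 1 and 2 agree on Dest, FlightNo; apply Dest, FlightNo→Pilot and equate their Pilot entries.
No row becomes fully distinguished — the join is lossy.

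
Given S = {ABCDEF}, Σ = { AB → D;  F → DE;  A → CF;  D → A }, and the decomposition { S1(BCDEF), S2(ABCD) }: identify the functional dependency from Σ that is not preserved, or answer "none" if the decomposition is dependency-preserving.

none

AB → D lies within S2.
F → DE lies within S1.
A → CF: restricted closure across fragments reaches CF.
D → A lies within S2.
Every dependency is enforceable on the fragments, so the decomposition is dependency-preserving.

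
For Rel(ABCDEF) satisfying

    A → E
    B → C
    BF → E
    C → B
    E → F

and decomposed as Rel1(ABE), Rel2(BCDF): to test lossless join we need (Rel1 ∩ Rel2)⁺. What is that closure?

Rel1 ∩ Rel2 = {B}.
B → C applies, adding C
Closure: {BC}.

BC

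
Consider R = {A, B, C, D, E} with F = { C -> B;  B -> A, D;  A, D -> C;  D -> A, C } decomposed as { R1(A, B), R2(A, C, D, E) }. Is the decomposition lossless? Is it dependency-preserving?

Lossless test: (A)⁺ = {A}, which is a superkey of neither fragment — lossy.
Dependency preservation: the restricted closure of {C} across the fragments never reaches {B}, so C → B cannot be enforced without a join — not preserved.

lossy and not dependency-preserving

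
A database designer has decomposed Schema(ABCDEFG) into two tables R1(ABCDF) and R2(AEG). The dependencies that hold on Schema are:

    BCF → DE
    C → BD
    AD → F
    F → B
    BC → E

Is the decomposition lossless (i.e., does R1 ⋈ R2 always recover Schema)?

No

Common attributes: R1 ∩ R2 = {A}.
No dependency enlarges {A}, so (A)⁺ = {A}.
The closure contains neither all of R1 = {ABCDF} nor all of R2 = {AEG}, so the common attributes are not a superkey of either fragment. The join is lossy.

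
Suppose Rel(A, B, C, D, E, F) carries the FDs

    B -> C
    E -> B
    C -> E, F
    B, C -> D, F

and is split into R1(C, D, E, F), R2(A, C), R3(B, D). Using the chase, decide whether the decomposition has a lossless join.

No

Chase test. Columns are A, B, C, D, E, F; row i has aⱼ where attribute j ∈ Ri, else bᵢⱼ.
Initial tableau (one row per fragment):
  row 1: b11 b12 a3 a4 a5 a6
  row 2: a1 b22 a3 b24 b25 b26
  row 3: b31 a2 b33 a4 b35 b36
Rows 1 and 2 agree on C; apply C→E, F and equate their E, F entries.
Rows 1 and 2 agree on E; apply E→B and equate their B entries.
Rows 1 and 2 agree on B, C; apply B, C→D, F and equate their D, F entries.
No row becomes fully distinguished — the join is lossy.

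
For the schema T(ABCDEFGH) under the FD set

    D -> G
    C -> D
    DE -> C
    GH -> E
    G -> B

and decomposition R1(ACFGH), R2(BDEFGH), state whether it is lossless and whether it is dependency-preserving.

lossy and not dependency-preserving

Lossless test: (FGH)⁺ = {BEFGH}, which is a superkey of neither fragment — lossy.
Dependency preservation: the restricted closure of {C} across the fragments never reaches {D}, so C → D cannot be enforced without a join — not preserved.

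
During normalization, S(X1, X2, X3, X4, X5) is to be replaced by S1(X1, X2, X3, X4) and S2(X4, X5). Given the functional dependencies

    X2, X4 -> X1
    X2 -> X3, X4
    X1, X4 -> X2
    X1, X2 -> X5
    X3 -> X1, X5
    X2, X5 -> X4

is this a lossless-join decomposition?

No

Common attributes: S1 ∩ S2 = {X4}.
No dependency enlarges {X4}, so (X4)⁺ = {X4}.
The closure contains neither all of S1 = {X1, X2, X3, X4} nor all of S2 = {X4, X5}, so the common attributes are not a superkey of either fragment. The join is lossy.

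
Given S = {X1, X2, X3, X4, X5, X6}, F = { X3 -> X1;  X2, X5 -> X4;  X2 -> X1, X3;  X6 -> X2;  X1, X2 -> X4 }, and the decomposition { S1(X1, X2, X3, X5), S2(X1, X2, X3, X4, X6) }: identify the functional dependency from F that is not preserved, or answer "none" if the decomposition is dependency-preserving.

none

X3 → X1 lies within S1.
X2, X5 → X4: restricted closure across fragments reaches X4.
X2 → X1, X3 lies within S1.
X6 → X2 lies within S2.
X1, X2 → X4 lies within S2.
Every dependency is enforceable on the fragments, so the decomposition is dependency-preserving.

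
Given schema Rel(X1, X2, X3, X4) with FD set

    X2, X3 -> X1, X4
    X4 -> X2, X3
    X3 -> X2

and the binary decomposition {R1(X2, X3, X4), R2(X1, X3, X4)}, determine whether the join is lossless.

Common attributes: R1 ∩ R2 = {X3, X4}.
Closure of {X3, X4}: X4 → X2, X3 applies, adding X2; X2, X3 → X1, X4 applies, adding X1. So (X3, X4)⁺ = {X1, X2, X3, X4}.
This closure contains every attribute of R1, so R1 ∩ R2 → R1. The join is lossless.

Yes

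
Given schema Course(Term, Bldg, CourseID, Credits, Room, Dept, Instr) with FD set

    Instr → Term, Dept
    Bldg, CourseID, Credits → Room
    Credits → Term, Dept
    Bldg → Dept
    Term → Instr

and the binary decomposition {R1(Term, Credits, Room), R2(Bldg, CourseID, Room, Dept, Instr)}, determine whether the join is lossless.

No

Common attributes: R1 ∩ R2 = {Room}.
No dependency enlarges {Room}, so (Room)⁺ = {Room}.
The closure contains neither all of R1 = {Term, Credits, Room} nor all of R2 = {Bldg, CourseID, Room, Dept, Instr}, so the common attributes are not a superkey of either fragment. The join is lossy.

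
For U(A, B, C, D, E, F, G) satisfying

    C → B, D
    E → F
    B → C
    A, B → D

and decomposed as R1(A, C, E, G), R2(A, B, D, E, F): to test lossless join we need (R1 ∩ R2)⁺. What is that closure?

R1 ∩ R2 = {A, E}.
E → F applies, adding F
Closure: {A, E, F}.

A, E, F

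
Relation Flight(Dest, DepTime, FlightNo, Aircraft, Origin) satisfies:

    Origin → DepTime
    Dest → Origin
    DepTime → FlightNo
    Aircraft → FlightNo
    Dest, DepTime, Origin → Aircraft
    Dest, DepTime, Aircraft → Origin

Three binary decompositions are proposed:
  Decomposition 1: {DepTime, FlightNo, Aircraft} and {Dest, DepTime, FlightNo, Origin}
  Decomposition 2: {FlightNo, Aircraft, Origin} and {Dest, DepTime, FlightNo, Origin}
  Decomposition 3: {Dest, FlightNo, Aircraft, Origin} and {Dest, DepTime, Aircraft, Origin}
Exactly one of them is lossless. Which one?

Decomposition 3

Decomposition 1: common = {DepTime, FlightNo}, closure = {DepTime, FlightNo} → lossy.
Decomposition 2: common = {FlightNo, Origin}, closure = {DepTime, FlightNo, Origin} → lossy.
Decomposition 3: common = {Dest, Aircraft, Origin}, closure = {Dest, DepTime, FlightNo, Aircraft, Origin} → lossless.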